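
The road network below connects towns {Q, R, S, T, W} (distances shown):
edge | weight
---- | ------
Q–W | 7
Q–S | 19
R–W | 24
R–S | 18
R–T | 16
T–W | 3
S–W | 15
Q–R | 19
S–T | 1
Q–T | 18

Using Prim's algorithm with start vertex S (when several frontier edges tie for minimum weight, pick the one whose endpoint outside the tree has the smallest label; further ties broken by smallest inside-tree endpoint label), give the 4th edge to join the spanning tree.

R-T

Grow the tree from S using Prim:
Step 1: frontier [S–T 1, S–W 15, R–S 18, Q–S 19] → take S–T (1); add T.
Step 2: frontier [S–W 15, R–S 18, Q–S 19, T–W 3, R–T 16, Q–T 18] → take T–W (3); add W.
Step 3: frontier [R–S 18, Q–S 19, R–T 16, Q–T 18, Q–W 7, R–W 24] → take Q–W (7); add Q.
Step 4: frontier [Q–R 19, R–S 18, R–T 16, R–W 24] → take R–T (16); add R.
The 4th edge added is R–T.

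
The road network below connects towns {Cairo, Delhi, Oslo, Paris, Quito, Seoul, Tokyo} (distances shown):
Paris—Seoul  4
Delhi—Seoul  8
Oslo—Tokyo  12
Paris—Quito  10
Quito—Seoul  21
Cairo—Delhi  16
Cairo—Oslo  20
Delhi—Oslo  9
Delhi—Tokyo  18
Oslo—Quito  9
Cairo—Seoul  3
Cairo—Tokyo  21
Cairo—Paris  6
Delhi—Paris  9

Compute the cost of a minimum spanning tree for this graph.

Sort edges by weight, then run Kruskal:
Cairo—Seoul (3): add — endpoints in different components.
Paris—Seoul (4): add — endpoints in different components.
Cairo—Paris (6): skip — Cairo and Paris already connected.
Delhi—Seoul (8): add — endpoints in different components.
Delhi—Oslo (9): add — endpoints in different components.
Delhi—Paris (9): skip — Paris and Delhi already connected.
Oslo—Quito (9): add — endpoints in different components.
Paris—Quito (10): skip — Quito and Paris already connected.
Oslo—Tokyo (12): add — endpoints in different components.
MST edges: Cairo—Seoul, Paris—Seoul, Delhi—Seoul, Delhi—Oslo, Oslo—Quito, Oslo—Tokyo; total weight 3+4+8+9+9+12 = 45.

45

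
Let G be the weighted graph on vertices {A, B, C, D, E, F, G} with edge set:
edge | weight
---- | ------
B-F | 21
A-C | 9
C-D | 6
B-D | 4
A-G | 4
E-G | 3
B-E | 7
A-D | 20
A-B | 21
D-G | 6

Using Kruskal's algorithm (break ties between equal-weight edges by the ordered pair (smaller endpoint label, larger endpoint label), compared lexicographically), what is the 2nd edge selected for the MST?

A-G

Sort edges by weight, then run Kruskal:
E-G (3): add. Components now {A} {B} {C} {D} {E,G} {F}
A-G (4): add. Components now {A,E,G} {B} {C} {D} {F}
B-D (4): add. Components now {A,E,G} {B,D} {C} {F}
C-D (6): add. Components now {A,E,G} {B,C,D} {F}
D-G (6): add. Components now {A,B,C,D,E,G} {F}
B-E (7): skip — B and E already connected.
A-C (9): skip — A and C already connected.
A-D (20): skip — A and D already connected.
A-B (21): skip — A and B already connected.
B-F (21): add. Components now {A,B,C,D,E,F,G}
The 2nd edge added is A-G.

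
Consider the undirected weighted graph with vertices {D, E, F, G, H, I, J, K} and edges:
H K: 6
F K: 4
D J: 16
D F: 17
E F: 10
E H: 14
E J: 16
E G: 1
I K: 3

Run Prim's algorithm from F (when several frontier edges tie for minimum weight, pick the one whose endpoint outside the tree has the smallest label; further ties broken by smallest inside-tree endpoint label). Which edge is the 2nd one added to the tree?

I-K

Prim, starting at F.
Step 1: cheapest edge leaving the tree is F K (4); add K.
Step 2: cheapest edge leaving the tree is I K (3); add I.
Step 3: cheapest edge leaving the tree is H K (6); add H.
Step 4: cheapest edge leaving the tree is E F (10); add E.
Step 5: cheapest edge leaving the tree is E G (1); add G.
Step 6: cheapest edge leaving the tree is E J (16); add J.
Step 7: cheapest edge leaving the tree is D J (16); add D.
The 2nd edge added is I K.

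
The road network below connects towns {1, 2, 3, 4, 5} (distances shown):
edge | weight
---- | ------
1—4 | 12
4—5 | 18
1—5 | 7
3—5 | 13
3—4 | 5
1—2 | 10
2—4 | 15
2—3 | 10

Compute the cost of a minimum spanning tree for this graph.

Kruskal: consider edges lightest-first.
3—4 (5): add. Components now {1} {2} {3,4} {5}
1—5 (7): add. Components now {1,5} {2} {3,4}
1—2 (10): add. Components now {1,2,5} {3,4}
2—3 (10): add. Components now {1,2,3,4,5}
MST edges: 3—4, 1—5, 1—2, 2—3; total weight 5+7+10+10 = 32.

32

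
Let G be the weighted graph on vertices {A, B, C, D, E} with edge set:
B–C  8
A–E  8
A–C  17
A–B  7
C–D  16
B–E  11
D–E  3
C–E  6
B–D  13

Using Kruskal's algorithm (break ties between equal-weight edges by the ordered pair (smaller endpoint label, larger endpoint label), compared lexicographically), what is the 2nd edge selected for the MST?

Sort edges by weight, then run Kruskal:
D–E (3): add. Components now {A} {B} {C} {D,E}
C–E (6): add. Components now {A} {B} {C,D,E}
A–B (7): add. Components now {A,B} {C,D,E}
A–E (8): add. Components now {A,B,C,D,E}
The 2nd edge added is C–E.

C-E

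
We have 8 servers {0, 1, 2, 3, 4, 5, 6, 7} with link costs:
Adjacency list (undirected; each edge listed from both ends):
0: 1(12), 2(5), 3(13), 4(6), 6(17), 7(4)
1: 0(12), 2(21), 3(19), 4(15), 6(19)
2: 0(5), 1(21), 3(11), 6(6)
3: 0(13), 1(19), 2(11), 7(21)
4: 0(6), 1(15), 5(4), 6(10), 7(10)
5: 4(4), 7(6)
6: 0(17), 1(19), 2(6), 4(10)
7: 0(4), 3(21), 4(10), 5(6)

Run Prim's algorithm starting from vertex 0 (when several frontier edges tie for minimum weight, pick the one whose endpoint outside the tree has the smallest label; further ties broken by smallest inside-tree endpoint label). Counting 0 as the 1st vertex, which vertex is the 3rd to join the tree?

2

Prim's algorithm from 0:
Step 1: cheapest edge leaving the tree is 0–7 (4); add 7.
Step 2: cheapest edge leaving the tree is 0–2 (5); add 2.
Step 3: cheapest edge leaving the tree is 0–4 (6); add 4.
Step 4: cheapest edge leaving the tree is 4–5 (4); add 5.
Step 5: cheapest edge leaving the tree is 2–6 (6); add 6.
Step 6: cheapest edge leaving the tree is 2–3 (11); add 3.
Step 7: cheapest edge leaving the tree is 0–1 (12); add 1.
Vertex order: 0, 7, 2, 4, 5, 6, 3, 1. The 3rd vertex is 2.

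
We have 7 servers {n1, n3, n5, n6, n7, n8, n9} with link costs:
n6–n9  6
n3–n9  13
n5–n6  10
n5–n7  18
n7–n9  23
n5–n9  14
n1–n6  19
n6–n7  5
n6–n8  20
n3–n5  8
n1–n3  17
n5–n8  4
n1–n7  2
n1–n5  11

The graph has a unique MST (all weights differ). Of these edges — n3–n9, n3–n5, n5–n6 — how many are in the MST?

Kruskal: consider edges lightest-first.
n1–n7 (2): add — endpoints in different components.
n5–n8 (4): add — endpoints in different components.
n6–n7 (5): add — endpoints in different components.
n6–n9 (6): add — endpoints in different components.
n3–n5 (8): add — endpoints in different components.
n5–n6 (10): add — endpoints in different components.
MST edge set: {n1–n7, n5–n8, n6–n7, n6–n9, n3–n5, n5–n6}.
Of the listed edges, {n3–n5, n5–n6} are in the MST → 2.

2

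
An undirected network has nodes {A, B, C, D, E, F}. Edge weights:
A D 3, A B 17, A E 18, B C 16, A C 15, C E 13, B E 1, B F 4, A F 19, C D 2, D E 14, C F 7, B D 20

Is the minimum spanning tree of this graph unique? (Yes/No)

Yes

Sort edges by weight, then run Kruskal:
B E (1): add. Components now {A} {B,E} {C} {D} {F}
C D (2): add. Components now {A} {B,E} {C,D} {F}
A D (3): add. Components now {A,C,D} {B,E} {F}
B F (4): add. Components now {A,C,D} {B,E,F}
C F (7): add. Components now {A,B,C,D,E,F}
Every non-tree edge has weight strictly greater than the heaviest edge on the tree path between its endpoints, so the MST is unique.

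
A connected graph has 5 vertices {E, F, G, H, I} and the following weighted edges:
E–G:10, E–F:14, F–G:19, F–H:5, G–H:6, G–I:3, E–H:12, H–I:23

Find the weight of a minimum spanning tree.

Grow the tree from F using Prim:
Step 1: frontier [F–H 5, E–F 14, F–G 19] → take F–H (5); add H.
Step 2: frontier [E–F 14, F–G 19, G–H 6, E–H 12, H–I 23] → take G–H (6); add G.
Step 3: frontier [E–F 14, G–I 3, E–G 10, E–H 12, H–I 23] → take G–I (3); add I.
Step 4: frontier [E–F 14, E–G 10, E–H 12] → take E–G (10); add E.
MST edges: F–H, G–H, G–I, E–G; total weight 5+6+3+10 = 24.

24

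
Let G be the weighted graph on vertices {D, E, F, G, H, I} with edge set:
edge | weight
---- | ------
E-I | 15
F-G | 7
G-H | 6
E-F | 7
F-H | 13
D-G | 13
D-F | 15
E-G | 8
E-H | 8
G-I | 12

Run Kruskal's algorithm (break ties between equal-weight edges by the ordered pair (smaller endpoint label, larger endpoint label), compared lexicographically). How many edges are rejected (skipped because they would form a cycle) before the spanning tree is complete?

2

Kruskal's algorithm — process edges by increasing weight (ties by edge label):
G-H (6): add. Components now {D} {E} {F} {G,H} {I}
E-F (7): add. Components now {D} {E,F} {G,H} {I}
F-G (7): add. Components now {D} {E,F,G,H} {I}
E-G (8): skip — E and G already connected.
E-H (8): skip — E and H already connected.
G-I (12): add. Components now {D} {E,F,G,H,I}
D-G (13): add. Components now {D,E,F,G,H,I}
Edges rejected before the tree was complete: 2.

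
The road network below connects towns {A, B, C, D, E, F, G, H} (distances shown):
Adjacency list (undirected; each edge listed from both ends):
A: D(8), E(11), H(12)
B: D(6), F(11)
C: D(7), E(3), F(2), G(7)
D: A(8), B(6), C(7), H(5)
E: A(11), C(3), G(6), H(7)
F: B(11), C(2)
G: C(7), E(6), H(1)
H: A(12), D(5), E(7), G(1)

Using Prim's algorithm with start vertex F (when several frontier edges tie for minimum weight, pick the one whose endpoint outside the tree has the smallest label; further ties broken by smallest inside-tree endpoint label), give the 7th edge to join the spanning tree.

Prim's algorithm from F:
Step 1: frontier [C–F 2, B–F 11] → take C–F (2); add C.
Step 2: frontier [C–E 3, C–D 7, C–G 7, B–F 11] → take C–E (3); add E.
Step 3: frontier [C–D 7, C–G 7, E–G 6, E–H 7, A–E 11, B–F 11] → take E–G (6); add G.
Step 4: frontier [C–D 7, E–H 7, A–E 11, B–F 11, G–H 1] → take G–H (1); add H.
Step 5: frontier [C–D 7, A–E 11, B–F 11, D–H 5, A–H 12] → take D–H (5); add D.
Step 6: frontier [B–D 6, A–D 8, A–E 11, B–F 11, A–H 12] → take B–D (6); add B.
Step 7: frontier [A–D 8, A–E 11, A–H 12] → take A–D (8); add A.
The 7th edge added is A–D.

A-D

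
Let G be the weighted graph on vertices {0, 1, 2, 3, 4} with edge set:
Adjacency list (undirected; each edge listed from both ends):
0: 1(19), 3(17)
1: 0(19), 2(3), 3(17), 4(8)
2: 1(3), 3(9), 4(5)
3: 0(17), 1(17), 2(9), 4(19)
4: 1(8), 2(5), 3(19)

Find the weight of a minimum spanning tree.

34

Kruskal: consider edges lightest-first.
1-2 (3): add — endpoints in different components.
2-4 (5): add — endpoints in different components.
1-4 (8): skip — 1 and 4 already connected.
2-3 (9): add — endpoints in different components.
0-3 (17): add — endpoints in different components.
MST edges: 1-2, 2-4, 2-3, 0-3; total weight 3+5+9+17 = 34.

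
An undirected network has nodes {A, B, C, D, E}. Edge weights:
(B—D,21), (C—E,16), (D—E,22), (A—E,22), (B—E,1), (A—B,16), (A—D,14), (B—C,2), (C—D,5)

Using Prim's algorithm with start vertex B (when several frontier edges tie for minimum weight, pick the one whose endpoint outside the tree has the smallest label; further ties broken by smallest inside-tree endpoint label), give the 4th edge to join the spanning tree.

Grow the tree from B using Prim:
Step 1: cheapest edge leaving the tree is B—E (1); add E.
Step 2: cheapest edge leaving the tree is B—C (2); add C.
Step 3: cheapest edge leaving the tree is C—D (5); add D.
Step 4: cheapest edge leaving the tree is A—D (14); add A.
The 4th edge added is A—D.

A-D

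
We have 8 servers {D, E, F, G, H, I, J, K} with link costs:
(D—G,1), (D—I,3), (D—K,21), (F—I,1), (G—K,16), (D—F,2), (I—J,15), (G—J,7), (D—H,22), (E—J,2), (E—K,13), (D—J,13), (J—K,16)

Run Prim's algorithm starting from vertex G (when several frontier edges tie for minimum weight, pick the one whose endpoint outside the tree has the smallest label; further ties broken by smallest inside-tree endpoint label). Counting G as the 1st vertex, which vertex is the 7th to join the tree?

K

Prim's algorithm from G:
Step 1: frontier [D—G 1, G—J 7, G—K 16] → take D—G (1); add D.
Step 2: frontier [D—F 2, D—I 3, D—J 13, D—K 21, D—H 22, G—J 7, G—K 16] → take D—F (2); add F.
Step 3: frontier [D—I 3, D—J 13, D—K 21, D—H 22, F—I 1, G—J 7, G—K 16] → take F—I (1); add I.
Step 4: frontier [D—J 13, D—K 21, D—H 22, G—J 7, G—K 16, I—J 15] → take G—J (7); add J.
Step 5: frontier [D—K 21, D—H 22, G—K 16, E—J 2, J—K 16] → take E—J (2); add E.
Step 6: frontier [D—K 21, D—H 22, E—K 13, G—K 16, J—K 16] → take E—K (13); add K.
Step 7: frontier [D—H 22] → take D—H (22); add H.
Vertex order: G, D, F, I, J, E, K, H. The 7th vertex is K.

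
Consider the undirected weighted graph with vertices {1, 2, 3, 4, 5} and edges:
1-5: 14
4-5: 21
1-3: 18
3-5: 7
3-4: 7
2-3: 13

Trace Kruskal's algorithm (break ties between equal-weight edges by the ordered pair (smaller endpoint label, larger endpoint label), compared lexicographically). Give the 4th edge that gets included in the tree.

1-5

Kruskal: consider edges lightest-first.
3-4 (7): add. Components now {1} {2} {3,4} {5}
3-5 (7): add. Components now {1} {2} {3,4,5}
2-3 (13): add. Components now {1} {2,3,4,5}
1-5 (14): add. Components now {1,2,3,4,5}
The 4th edge added is 1-5.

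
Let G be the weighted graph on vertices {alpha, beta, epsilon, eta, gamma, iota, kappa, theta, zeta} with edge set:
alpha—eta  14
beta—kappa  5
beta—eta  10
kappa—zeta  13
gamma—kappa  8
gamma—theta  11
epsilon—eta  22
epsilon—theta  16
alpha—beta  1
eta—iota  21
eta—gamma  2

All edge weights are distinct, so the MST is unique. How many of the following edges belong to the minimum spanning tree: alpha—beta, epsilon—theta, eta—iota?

Kruskal: consider edges lightest-first.
alpha—beta (1): add — endpoints in different components.
eta—gamma (2): add — endpoints in different components.
beta—kappa (5): add — endpoints in different components.
gamma—kappa (8): add — endpoints in different components.
beta—eta (10): skip — beta and eta already connected.
gamma—theta (11): add — endpoints in different components.
kappa—zeta (13): add — endpoints in different components.
alpha—eta (14): skip — alpha and eta already connected.
epsilon—theta (16): add — endpoints in different components.
eta—iota (21): add — endpoints in different components.
MST edge set: {alpha—beta, eta—gamma, beta—kappa, gamma—kappa, gamma—theta, kappa—zeta, epsilon—theta, eta—iota}.
Of the listed edges, {alpha—beta, epsilon—theta, eta—iota} are in the MST → 3.

3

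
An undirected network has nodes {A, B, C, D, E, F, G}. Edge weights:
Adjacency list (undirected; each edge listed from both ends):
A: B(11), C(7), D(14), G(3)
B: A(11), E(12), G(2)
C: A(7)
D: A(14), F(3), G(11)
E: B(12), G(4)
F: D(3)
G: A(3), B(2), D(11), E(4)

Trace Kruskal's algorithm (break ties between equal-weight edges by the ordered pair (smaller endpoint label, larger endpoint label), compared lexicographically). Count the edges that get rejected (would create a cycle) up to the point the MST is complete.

Kruskal: consider edges lightest-first.
B-G (2): add. Components now {A} {B,G} {C} {D} {E} {F}
A-G (3): add. Components now {A,B,G} {C} {D} {E} {F}
D-F (3): add. Components now {A,B,G} {C} {D,F} {E}
E-G (4): add. Components now {A,B,E,G} {C} {D,F}
A-C (7): add. Components now {A,B,C,E,G} {D,F}
A-B (11): skip — A and B already connected.
D-G (11): add. Components now {A,B,C,D,E,F,G}
Edges rejected before the tree was complete: 1.

1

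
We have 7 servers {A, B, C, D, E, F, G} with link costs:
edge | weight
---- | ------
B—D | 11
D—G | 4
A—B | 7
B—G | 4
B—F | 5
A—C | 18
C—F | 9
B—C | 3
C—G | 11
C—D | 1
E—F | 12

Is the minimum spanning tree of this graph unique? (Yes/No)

No

Kruskal: consider edges lightest-first.
C—D (1): add — endpoints in different components.
B—C (3): add — endpoints in different components.
B—G (4): add — endpoints in different components.
D—G (4): skip — D and G already connected.
B—F (5): add — endpoints in different components.
A—B (7): add — endpoints in different components.
C—F (9): skip — C and F already connected.
B—D (11): skip — B and D already connected.
C—G (11): skip — C and G already connected.
E—F (12): add — endpoints in different components.
Non-tree edge D—G has weight 4, equal to the heaviest edge on its tree cycle — swapping gives another MST of the same weight. Not unique.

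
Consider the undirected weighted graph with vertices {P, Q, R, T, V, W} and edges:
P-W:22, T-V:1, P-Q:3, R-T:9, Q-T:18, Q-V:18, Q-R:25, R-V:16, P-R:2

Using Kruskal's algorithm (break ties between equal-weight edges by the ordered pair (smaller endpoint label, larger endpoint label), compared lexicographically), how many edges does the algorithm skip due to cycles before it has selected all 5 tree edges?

Sort edges by weight, then run Kruskal:
T-V (1): add — endpoints in different components.
P-R (2): add — endpoints in different components.
P-Q (3): add — endpoints in different components.
R-T (9): add — endpoints in different components.
R-V (16): skip — V and R already connected.
Q-T (18): skip — Q and T already connected.
Q-V (18): skip — V and Q already connected.
P-W (22): add — endpoints in different components.
Edges rejected before the tree was complete: 3.

3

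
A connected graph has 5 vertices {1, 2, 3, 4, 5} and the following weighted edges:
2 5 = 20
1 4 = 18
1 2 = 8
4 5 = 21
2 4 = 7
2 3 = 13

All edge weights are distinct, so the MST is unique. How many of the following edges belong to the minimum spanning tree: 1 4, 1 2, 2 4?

2

Kruskal: consider edges lightest-first.
2 4 (7): add. Components now {1} {2,4} {3} {5}
1 2 (8): add. Components now {1,2,4} {3} {5}
2 3 (13): add. Components now {1,2,3,4} {5}
1 4 (18): skip — 1 and 4 already connected.
2 5 (20): add. Components now {1,2,3,4,5}
MST edge set: {2 4, 1 2, 2 3, 2 5}.
Of the listed edges, {1 2, 2 4} are in the MST → 2.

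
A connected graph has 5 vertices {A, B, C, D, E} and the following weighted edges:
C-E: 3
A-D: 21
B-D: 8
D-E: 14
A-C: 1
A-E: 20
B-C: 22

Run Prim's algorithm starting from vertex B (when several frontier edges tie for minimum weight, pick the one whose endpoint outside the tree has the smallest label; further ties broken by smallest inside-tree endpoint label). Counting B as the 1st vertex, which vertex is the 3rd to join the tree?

Grow the tree from B using Prim:
Step 1: frontier [B-D 8, B-C 22] → take B-D (8); add D.
Step 2: frontier [B-C 22, D-E 14, A-D 21] → take D-E (14); add E.
Step 3: frontier [B-C 22, A-D 21, C-E 3, A-E 20] → take C-E (3); add C.
Step 4: frontier [A-C 1, A-D 21, A-E 20] → take A-C (1); add A.
Vertex order: B, D, E, C, A. The 3rd vertex is E.

E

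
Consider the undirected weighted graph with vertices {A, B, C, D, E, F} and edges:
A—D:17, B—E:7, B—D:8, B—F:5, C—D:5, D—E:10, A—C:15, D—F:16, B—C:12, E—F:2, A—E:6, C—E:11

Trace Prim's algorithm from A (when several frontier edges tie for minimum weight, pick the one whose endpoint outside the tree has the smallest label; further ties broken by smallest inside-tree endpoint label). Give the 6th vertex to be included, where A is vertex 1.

Prim, starting at A.
Step 1: cheapest edge leaving the tree is A—E (6); add E.
Step 2: cheapest edge leaving the tree is E—F (2); add F.
Step 3: cheapest edge leaving the tree is B—F (5); add B.
Step 4: cheapest edge leaving the tree is B—D (8); add D.
Step 5: cheapest edge leaving the tree is C—D (5); add C.
Vertex order: A, E, F, B, D, C. The 6th vertex is C.

C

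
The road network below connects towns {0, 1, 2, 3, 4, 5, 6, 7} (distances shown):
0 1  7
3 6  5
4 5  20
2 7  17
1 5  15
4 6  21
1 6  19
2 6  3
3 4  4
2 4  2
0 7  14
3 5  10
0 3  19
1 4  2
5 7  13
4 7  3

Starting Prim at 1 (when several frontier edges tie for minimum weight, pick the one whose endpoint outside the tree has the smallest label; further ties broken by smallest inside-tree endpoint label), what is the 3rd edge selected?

Prim, starting at 1.
Step 1: cheapest edge leaving the tree is 1 4 (2); add 4.
Step 2: cheapest edge leaving the tree is 2 4 (2); add 2.
Step 3: cheapest edge leaving the tree is 2 6 (3); add 6.
Step 4: cheapest edge leaving the tree is 4 7 (3); add 7.
Step 5: cheapest edge leaving the tree is 3 4 (4); add 3.
Step 6: cheapest edge leaving the tree is 0 1 (7); add 0.
Step 7: cheapest edge leaving the tree is 3 5 (10); add 5.
The 3rd edge added is 2 6.

2-6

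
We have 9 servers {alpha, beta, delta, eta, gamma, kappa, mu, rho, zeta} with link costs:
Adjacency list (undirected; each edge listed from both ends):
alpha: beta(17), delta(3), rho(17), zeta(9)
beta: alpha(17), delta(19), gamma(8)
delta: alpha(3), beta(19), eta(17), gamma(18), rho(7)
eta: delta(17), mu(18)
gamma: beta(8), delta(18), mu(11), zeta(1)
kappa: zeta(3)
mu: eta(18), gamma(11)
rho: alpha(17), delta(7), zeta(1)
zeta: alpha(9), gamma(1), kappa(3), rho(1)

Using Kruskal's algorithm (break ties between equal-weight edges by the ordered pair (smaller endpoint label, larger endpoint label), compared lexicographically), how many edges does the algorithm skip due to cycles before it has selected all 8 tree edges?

3

Sort edges by weight, then run Kruskal:
gamma-zeta (1): add — endpoints in different components.
rho-zeta (1): add — endpoints in different components.
alpha-delta (3): add — endpoints in different components.
kappa-zeta (3): add — endpoints in different components.
delta-rho (7): add — endpoints in different components.
beta-gamma (8): add — endpoints in different components.
alpha-zeta (9): skip — zeta and alpha already connected.
gamma-mu (11): add — endpoints in different components.
alpha-beta (17): skip — beta and alpha already connected.
alpha-rho (17): skip — alpha and rho already connected.
delta-eta (17): add — endpoints in different components.
Edges rejected before the tree was complete: 3.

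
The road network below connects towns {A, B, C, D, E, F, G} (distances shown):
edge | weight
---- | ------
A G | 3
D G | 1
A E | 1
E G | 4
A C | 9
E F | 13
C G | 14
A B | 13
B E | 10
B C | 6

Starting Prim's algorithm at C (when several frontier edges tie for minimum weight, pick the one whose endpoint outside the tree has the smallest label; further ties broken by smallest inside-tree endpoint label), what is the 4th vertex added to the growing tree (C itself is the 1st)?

E

Prim's algorithm from C:
Step 1: frontier [B C 6, A C 9, C G 14] → take B C (6); add B.
Step 2: frontier [B E 10, A B 13, A C 9, C G 14] → take A C (9); add A.
Step 3: frontier [A E 1, A G 3, B E 10, C G 14] → take A E (1); add E.
Step 4: frontier [A G 3, C G 14, E G 4, E F 13] → take A G (3); add G.
Step 5: frontier [E F 13, D G 1] → take D G (1); add D.
Step 6: frontier [E F 13] → take E F (13); add F.
Vertex order: C, B, A, E, G, D, F. The 4th vertex is E.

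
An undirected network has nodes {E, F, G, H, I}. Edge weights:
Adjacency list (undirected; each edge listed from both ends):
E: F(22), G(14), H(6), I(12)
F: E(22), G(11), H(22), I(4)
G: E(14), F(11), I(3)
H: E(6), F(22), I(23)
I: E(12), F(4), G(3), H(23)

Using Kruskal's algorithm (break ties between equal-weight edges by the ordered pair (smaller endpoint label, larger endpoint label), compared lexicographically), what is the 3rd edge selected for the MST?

Sort edges by weight, then run Kruskal:
G—I (3): add — endpoints in different components.
F—I (4): add — endpoints in different components.
E—H (6): add — endpoints in different components.
F—G (11): skip — F and G already connected.
E—I (12): add — endpoints in different components.
The 3rd edge added is E—H.

E-H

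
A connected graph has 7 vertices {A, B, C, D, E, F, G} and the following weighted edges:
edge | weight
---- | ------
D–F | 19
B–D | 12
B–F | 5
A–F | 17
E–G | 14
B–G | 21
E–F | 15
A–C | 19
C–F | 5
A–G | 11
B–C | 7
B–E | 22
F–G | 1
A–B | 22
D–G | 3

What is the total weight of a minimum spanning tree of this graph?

39

Kruskal: consider edges lightest-first.
F–G (1): add. Components now {A} {B} {C} {D} {E} {F,G}
D–G (3): add. Components now {A} {B} {C} {D,F,G} {E}
B–F (5): add. Components now {A} {B,D,F,G} {C} {E}
C–F (5): add. Components now {A} {B,C,D,F,G} {E}
B–C (7): skip — B and C already connected.
A–G (11): add. Components now {A,B,C,D,F,G} {E}
B–D (12): skip — B and D already connected.
E–G (14): add. Components now {A,B,C,D,E,F,G}
MST edges: F–G, D–G, B–F, C–F, A–G, E–G; total weight 1+3+5+5+11+14 = 39.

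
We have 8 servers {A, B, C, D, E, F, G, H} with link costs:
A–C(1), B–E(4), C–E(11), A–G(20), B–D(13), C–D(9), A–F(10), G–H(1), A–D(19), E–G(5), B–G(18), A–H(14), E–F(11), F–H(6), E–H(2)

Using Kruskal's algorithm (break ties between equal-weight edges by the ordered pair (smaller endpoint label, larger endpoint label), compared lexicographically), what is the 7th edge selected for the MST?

A-F

Kruskal: consider edges lightest-first.
A–C (1): add — endpoints in different components.
G–H (1): add — endpoints in different components.
E–H (2): add — endpoints in different components.
B–E (4): add — endpoints in different components.
E–G (5): skip — E and G already connected.
F–H (6): add — endpoints in different components.
C–D (9): add — endpoints in different components.
A–F (10): add — endpoints in different components.
The 7th edge added is A–F.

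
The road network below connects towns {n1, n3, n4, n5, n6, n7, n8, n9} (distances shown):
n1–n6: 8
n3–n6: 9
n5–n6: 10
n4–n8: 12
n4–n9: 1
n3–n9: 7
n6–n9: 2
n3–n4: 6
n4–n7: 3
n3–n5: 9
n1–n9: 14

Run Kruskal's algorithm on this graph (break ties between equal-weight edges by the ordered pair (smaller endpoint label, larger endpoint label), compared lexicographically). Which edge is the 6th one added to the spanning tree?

n3-n5

Kruskal: consider edges lightest-first.
n4–n9 (1): add — endpoints in different components.
n6–n9 (2): add — endpoints in different components.
n4–n7 (3): add — endpoints in different components.
n3–n4 (6): add — endpoints in different components.
n3–n9 (7): skip — n3 and n9 already connected.
n1–n6 (8): add — endpoints in different components.
n3–n5 (9): add — endpoints in different components.
n3–n6 (9): skip — n3 and n6 already connected.
n5–n6 (10): skip — n6 and n5 already connected.
n4–n8 (12): add — endpoints in different components.
The 6th edge added is n3–n5.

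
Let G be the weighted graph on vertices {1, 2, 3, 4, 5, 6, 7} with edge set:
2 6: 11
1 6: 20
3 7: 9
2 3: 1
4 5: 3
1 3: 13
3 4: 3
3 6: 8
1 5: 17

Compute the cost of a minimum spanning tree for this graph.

37

Prim, starting at 7.
Step 1: frontier [3 7 9] → take 3 7 (9); add 3.
Step 2: frontier [2 3 1, 3 4 3, 3 6 8, 1 3 13] → take 2 3 (1); add 2.
Step 3: frontier [2 6 11, 3 4 3, 3 6 8, 1 3 13] → take 3 4 (3); add 4.
Step 4: frontier [2 6 11, 3 6 8, 1 3 13, 4 5 3] → take 4 5 (3); add 5.
Step 5: frontier [2 6 11, 3 6 8, 1 3 13, 1 5 17] → take 3 6 (8); add 6.
Step 6: frontier [1 3 13, 1 5 17, 1 6 20] → take 1 3 (13); add 1.
MST edges: 3 7, 2 3, 3 4, 4 5, 3 6, 1 3; total weight 9+1+3+3+8+13 = 37.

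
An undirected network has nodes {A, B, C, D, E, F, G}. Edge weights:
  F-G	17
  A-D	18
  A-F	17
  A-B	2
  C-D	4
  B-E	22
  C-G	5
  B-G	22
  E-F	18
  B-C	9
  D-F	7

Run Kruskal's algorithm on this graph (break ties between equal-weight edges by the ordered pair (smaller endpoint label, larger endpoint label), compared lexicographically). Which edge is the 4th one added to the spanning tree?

D-F

Kruskal: consider edges lightest-first.
A-B (2): add — endpoints in different components.
C-D (4): add — endpoints in different components.
C-G (5): add — endpoints in different components.
D-F (7): add — endpoints in different components.
B-C (9): add — endpoints in different components.
A-F (17): skip — A and F already connected.
F-G (17): skip — F and G already connected.
A-D (18): skip — A and D already connected.
E-F (18): add — endpoints in different components.
The 4th edge added is D-F.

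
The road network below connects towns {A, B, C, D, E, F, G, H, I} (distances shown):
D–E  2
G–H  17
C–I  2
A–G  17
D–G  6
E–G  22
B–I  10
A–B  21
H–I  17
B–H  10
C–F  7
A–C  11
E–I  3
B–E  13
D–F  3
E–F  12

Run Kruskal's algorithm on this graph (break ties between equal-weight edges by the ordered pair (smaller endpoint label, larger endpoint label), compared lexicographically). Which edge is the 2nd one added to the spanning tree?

D-E

Kruskal: consider edges lightest-first.
C–I (2): add — endpoints in different components.
D–E (2): add — endpoints in different components.
D–F (3): add — endpoints in different components.
E–I (3): add — endpoints in different components.
D–G (6): add — endpoints in different components.
C–F (7): skip — C and F already connected.
B–H (10): add — endpoints in different components.
B–I (10): add — endpoints in different components.
A–C (11): add — endpoints in different components.
The 2nd edge added is D–E.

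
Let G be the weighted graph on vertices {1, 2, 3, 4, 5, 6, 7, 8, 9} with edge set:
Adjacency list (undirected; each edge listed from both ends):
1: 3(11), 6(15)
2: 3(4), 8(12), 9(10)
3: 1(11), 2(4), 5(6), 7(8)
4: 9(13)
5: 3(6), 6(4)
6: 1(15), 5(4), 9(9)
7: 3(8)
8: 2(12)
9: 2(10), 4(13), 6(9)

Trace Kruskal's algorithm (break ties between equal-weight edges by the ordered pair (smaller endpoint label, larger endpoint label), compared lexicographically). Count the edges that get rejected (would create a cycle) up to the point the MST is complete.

1

Kruskal's algorithm — process edges by increasing weight (ties by edge label):
2—3 (4): add — endpoints in different components.
5—6 (4): add — endpoints in different components.
3—5 (6): add — endpoints in different components.
3—7 (8): add — endpoints in different components.
6—9 (9): add — endpoints in different components.
2—9 (10): skip — 2 and 9 already connected.
1—3 (11): add — endpoints in different components.
2—8 (12): add — endpoints in different components.
4—9 (13): add — endpoints in different components.
Edges rejected before the tree was complete: 1.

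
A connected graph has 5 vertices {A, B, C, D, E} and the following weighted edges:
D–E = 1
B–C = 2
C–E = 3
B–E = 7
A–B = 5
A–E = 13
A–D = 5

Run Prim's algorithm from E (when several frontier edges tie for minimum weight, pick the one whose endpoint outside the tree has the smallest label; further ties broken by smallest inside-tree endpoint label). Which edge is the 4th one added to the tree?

Prim's algorithm from E:
Step 1: frontier [D–E 1, C–E 3, B–E 7, A–E 13] → take D–E (1); add D.
Step 2: frontier [A–D 5, C–E 3, B–E 7, A–E 13] → take C–E (3); add C.
Step 3: frontier [B–C 2, A–D 5, B–E 7, A–E 13] → take B–C (2); add B.
Step 4: frontier [A–B 5, A–D 5, A–E 13] → take A–B (5); add A.
The 4th edge added is A–B.

A-B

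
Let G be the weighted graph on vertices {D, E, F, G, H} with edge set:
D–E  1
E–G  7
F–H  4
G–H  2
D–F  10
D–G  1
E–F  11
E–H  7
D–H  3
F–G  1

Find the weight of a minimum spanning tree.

5

Grow the tree from G using Prim:
Step 1: frontier [D–G 1, F–G 1, G–H 2, E–G 7] → take D–G (1); add D.
Step 2: frontier [D–E 1, D–H 3, D–F 10, F–G 1, G–H 2, E–G 7] → take D–E (1); add E.
Step 3: frontier [D–H 3, D–F 10, E–H 7, E–F 11, F–G 1, G–H 2] → take F–G (1); add F.
Step 4: frontier [D–H 3, E–H 7, F–H 4, G–H 2] → take G–H (2); add H.
MST edges: D–G, D–E, F–G, G–H; total weight 1+1+1+2 = 5.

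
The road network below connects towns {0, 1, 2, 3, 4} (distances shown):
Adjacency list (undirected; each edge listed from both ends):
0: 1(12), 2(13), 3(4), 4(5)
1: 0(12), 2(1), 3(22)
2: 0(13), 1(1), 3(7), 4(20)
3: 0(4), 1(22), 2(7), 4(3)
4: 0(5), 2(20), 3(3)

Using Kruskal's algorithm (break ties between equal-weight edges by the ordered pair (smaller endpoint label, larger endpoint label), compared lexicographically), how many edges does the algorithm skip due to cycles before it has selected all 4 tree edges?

1

Sort edges by weight, then run Kruskal:
1—2 (1): add. Components now {0} {1,2} {3} {4}
3—4 (3): add. Components now {0} {1,2} {3,4}
0—3 (4): add. Components now {0,3,4} {1,2}
0—4 (5): skip — 0 and 4 already connected.
2—3 (7): add. Components now {0,1,2,3,4}
Edges rejected before the tree was complete: 1.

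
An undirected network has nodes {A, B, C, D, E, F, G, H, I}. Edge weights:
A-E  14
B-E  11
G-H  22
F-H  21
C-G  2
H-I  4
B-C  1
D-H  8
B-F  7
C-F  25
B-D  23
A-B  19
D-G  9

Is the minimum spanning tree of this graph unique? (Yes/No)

Yes

Sort edges by weight, then run Kruskal:
B-C (1): add — endpoints in different components.
C-G (2): add — endpoints in different components.
H-I (4): add — endpoints in different components.
B-F (7): add — endpoints in different components.
D-H (8): add — endpoints in different components.
D-G (9): add — endpoints in different components.
B-E (11): add — endpoints in different components.
A-E (14): add — endpoints in different components.
Every non-tree edge has weight strictly greater than the heaviest edge on the tree path between its endpoints, so the MST is unique.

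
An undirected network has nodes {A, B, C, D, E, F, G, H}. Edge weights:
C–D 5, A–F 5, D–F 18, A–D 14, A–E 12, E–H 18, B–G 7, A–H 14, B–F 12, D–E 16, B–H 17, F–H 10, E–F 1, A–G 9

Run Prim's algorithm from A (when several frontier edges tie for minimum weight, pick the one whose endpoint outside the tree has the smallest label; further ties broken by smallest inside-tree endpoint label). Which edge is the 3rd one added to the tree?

A-G

Prim's algorithm from A:
Step 1: frontier [A–F 5, A–G 9, A–E 12, A–D 14, A–H 14] → take A–F (5); add F.
Step 2: frontier [A–G 9, A–E 12, A–D 14, A–H 14, E–F 1, F–H 10, B–F 12, D–F 18] → take E–F (1); add E.
Step 3: frontier [A–G 9, A–D 14, A–H 14, D–E 16, E–H 18, F–H 10, B–F 12, D–F 18] → take A–G (9); add G.
Step 4: frontier [A–D 14, A–H 14, D–E 16, E–H 18, F–H 10, B–F 12, D–F 18, B–G 7] → take B–G (7); add B.
Step 5: frontier [A–D 14, A–H 14, B–H 17, D–E 16, E–H 18, F–H 10, D–F 18] → take F–H (10); add H.
Step 6: frontier [A–D 14, D–E 16, D–F 18] → take A–D (14); add D.
Step 7: frontier [C–D 5] → take C–D (5); add C.
The 3rd edge added is A–G.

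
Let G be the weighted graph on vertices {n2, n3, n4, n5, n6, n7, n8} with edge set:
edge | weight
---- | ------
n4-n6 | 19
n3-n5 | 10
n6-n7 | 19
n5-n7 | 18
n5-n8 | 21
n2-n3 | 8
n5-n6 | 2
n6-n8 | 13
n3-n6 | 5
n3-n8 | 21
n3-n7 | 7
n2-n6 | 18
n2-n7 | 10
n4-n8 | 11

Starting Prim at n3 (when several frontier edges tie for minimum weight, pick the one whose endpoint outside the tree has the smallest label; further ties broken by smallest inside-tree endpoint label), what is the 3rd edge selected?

Prim, starting at n3.
Step 1: cheapest edge leaving the tree is n3-n6 (5); add n6.
Step 2: cheapest edge leaving the tree is n5-n6 (2); add n5.
Step 3: cheapest edge leaving the tree is n3-n7 (7); add n7.
Step 4: cheapest edge leaving the tree is n2-n3 (8); add n2.
Step 5: cheapest edge leaving the tree is n6-n8 (13); add n8.
Step 6: cheapest edge leaving the tree is n4-n8 (11); add n4.
The 3rd edge added is n3-n7.

n3-n7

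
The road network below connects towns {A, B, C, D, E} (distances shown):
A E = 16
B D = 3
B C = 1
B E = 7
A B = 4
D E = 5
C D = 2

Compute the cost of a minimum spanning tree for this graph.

Prim, starting at D.
Step 1: frontier [C D 2, B D 3, D E 5] → take C D (2); add C.
Step 2: frontier [B C 1, B D 3, D E 5] → take B C (1); add B.
Step 3: frontier [A B 4, B E 7, D E 5] → take A B (4); add A.
Step 4: frontier [A E 16, B E 7, D E 5] → take D E (5); add E.
MST edges: C D, B C, A B, D E; total weight 2+1+4+5 = 12.

12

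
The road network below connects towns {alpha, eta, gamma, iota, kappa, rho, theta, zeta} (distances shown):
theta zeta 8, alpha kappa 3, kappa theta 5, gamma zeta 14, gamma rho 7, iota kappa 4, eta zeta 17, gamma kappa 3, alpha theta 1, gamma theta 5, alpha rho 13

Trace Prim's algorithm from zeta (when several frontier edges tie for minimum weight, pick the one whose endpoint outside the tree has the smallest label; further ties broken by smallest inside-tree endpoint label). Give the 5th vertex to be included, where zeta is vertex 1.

gamma

Grow the tree from zeta using Prim:
Step 1: frontier [theta zeta 8, gamma zeta 14, eta zeta 17] → take theta zeta (8); add theta.
Step 2: frontier [alpha theta 1, gamma theta 5, kappa theta 5, gamma zeta 14, eta zeta 17] → take alpha theta (1); add alpha.
Step 3: frontier [alpha kappa 3, alpha rho 13, gamma theta 5, kappa theta 5, gamma zeta 14, eta zeta 17] → take alpha kappa (3); add kappa.
Step 4: frontier [alpha rho 13, gamma kappa 3, iota kappa 4, gamma theta 5, gamma zeta 14, eta zeta 17] → take gamma kappa (3); add gamma.
Step 5: frontier [alpha rho 13, gamma rho 7, iota kappa 4, eta zeta 17] → take iota kappa (4); add iota.
Step 6: frontier [alpha rho 13, gamma rho 7, eta zeta 17] → take gamma rho (7); add rho.
Step 7: frontier [eta zeta 17] → take eta zeta (17); add eta.
Vertex order: zeta, theta, alpha, kappa, gamma, iota, rho, eta. The 5th vertex is gamma.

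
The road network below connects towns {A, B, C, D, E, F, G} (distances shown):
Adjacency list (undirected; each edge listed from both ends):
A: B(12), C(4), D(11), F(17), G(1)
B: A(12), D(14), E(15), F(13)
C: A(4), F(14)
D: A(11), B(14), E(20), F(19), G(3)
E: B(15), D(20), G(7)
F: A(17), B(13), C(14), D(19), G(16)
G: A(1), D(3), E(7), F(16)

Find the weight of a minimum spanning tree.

Grow the tree from G using Prim:
Step 1: frontier [A-G 1, D-G 3, E-G 7, F-G 16] → take A-G (1); add A.
Step 2: frontier [A-C 4, A-D 11, A-B 12, A-F 17, D-G 3, E-G 7, F-G 16] → take D-G (3); add D.
Step 3: frontier [A-C 4, A-B 12, A-F 17, B-D 14, D-F 19, D-E 20, E-G 7, F-G 16] → take A-C (4); add C.
Step 4: frontier [A-B 12, A-F 17, C-F 14, B-D 14, D-F 19, D-E 20, E-G 7, F-G 16] → take E-G (7); add E.
Step 5: frontier [A-B 12, A-F 17, C-F 14, B-D 14, D-F 19, B-E 15, F-G 16] → take A-B (12); add B.
Step 6: frontier [A-F 17, B-F 13, C-F 14, D-F 19, F-G 16] → take B-F (13); add F.
MST edges: A-G, D-G, A-C, E-G, A-B, B-F; total weight 1+3+4+7+12+13 = 40.

40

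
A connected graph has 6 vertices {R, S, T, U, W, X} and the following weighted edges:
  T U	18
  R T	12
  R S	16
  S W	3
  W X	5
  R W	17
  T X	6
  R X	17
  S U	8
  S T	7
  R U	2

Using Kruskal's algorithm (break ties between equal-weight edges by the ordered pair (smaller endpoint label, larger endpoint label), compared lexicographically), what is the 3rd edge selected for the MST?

W-X

Kruskal's algorithm — process edges by increasing weight (ties by edge label):
R U (2): add. Components now {R,U} {W} {X} {T} {S}
S W (3): add. Components now {R,U} {S,W} {X} {T}
W X (5): add. Components now {R,U} {S,W,X} {T}
T X (6): add. Components now {R,U} {S,T,W,X}
S T (7): skip — T and S already connected.
S U (8): add. Components now {R,S,T,U,W,X}
The 3rd edge added is W X.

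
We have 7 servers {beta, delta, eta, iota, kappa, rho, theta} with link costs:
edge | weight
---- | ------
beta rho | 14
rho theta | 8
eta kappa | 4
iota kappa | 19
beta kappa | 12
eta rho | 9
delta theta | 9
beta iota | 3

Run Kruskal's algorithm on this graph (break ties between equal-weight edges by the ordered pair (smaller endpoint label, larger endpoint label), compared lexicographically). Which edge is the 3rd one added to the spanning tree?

rho-theta

Sort edges by weight, then run Kruskal:
beta iota (3): add. Components now {rho} {beta,iota} {eta} {kappa} {delta} {theta}
eta kappa (4): add. Components now {rho} {beta,iota} {eta,kappa} {delta} {theta}
rho theta (8): add. Components now {rho,theta} {beta,iota} {eta,kappa} {delta}
delta theta (9): add. Components now {delta,rho,theta} {beta,iota} {eta,kappa}
eta rho (9): add. Components now {delta,eta,kappa,rho,theta} {beta,iota}
beta kappa (12): add. Components now {beta,delta,eta,iota,kappa,rho,theta}
The 3rd edge added is rho theta.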